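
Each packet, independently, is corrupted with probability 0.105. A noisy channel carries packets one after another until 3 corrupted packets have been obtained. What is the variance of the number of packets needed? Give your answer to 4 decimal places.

243.5374

Y = total packets until the third success; negative binomial with r=3, p=0.105.
Var(Y) = r(1−p)/p² = 3·0.895 / 0.105² = 243.537415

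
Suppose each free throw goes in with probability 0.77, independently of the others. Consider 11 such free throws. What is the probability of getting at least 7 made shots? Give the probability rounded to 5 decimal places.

0.91491

X ~ Binomial(11, 0.77); P(X ≥ 7) = Σ C(11,k) p^k (1−p)^(11−k) over k:
  k=7: C(11,7)·0.77^7·0.23^4 = 0.1482041
  k=8: C(11,8)·0.77^8·0.23^3 = 0.2480809
  k=9: C(11,9)·0.77^9·0.23^2 = 0.2768439
  k=10: C(11,10)·0.77^10·0.23^1 = 0.1853650
  k=11: C(11,11)·0.77^11·0.23^0 = 0.0564154
Total = 0.9149093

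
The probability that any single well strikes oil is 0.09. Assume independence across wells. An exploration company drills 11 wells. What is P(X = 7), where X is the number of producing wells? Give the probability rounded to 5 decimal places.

X ~ Binomial(n=11, p=0.09).
P(X=7) = C(11,7) · p^7 · (1−p)^4
= 330 · 4.783e-08 · 0.68575 = 0.0000108

0.00001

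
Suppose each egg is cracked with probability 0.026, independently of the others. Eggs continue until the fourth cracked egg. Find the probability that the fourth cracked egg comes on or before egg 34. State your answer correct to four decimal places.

Finishing within 34 eggs ⇔ at least 4 successes in the first 34. With X ~ Binomial(34, 0.026), P(Y ≤ 34) = 1 − P(X ≤ 3).
  k=0: C(34,0)·0.026^0·0.974^34 = 0.408324
  k=1: C(34,1)·0.026^1·0.974^33 = 0.370594
  k=2: C(34,2)·0.026^2·0.974^32 = 0.163229
  k=3: C(34,3)·0.026^3·0.974^31 = 0.046477
1 − 0.988623 = 0.011377

0.0114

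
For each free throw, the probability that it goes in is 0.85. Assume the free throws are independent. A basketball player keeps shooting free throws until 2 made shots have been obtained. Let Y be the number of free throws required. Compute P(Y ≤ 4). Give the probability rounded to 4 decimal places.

Finishing within 4 free throws ⇔ at least 2 successes in the first 4. With X ~ Binomial(4, 0.85), P(Y ≤ 4) = 1 − P(X ≤ 1).
  k=0: C(4,0)·0.85^0·0.15^4 = 0.000506
  k=1: C(4,1)·0.85^1·0.15^3 = 0.011475
1 − 0.011981 = 0.988019

0.9880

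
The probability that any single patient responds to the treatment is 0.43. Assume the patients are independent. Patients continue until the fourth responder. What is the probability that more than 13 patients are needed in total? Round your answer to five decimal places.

0.11933

Needing more than 13 patients ⇔ fewer than 4 successes in the first 13. With X ~ Binomial(13, 0.43), P(Y > 13) = P(X ≤ 3).
  k=0: C(13,0)·0.43^0·0.57^13 = 0.0006705
  k=1: C(13,1)·0.43^1·0.57^12 = 0.0065752
  k=2: C(13,2)·0.43^2·0.57^11 = 0.0297615
  k=3: C(13,3)·0.43^3·0.57^10 = 0.0823228
P(X ≤ 3) = 0.1193300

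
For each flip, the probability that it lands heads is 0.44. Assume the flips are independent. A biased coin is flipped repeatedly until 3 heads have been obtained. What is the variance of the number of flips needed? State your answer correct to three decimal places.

8.678

Y = total flips until the third success; negative binomial with r=3, p=0.44.
Var(Y) = r(1−p)/p² = 3·0.56 / 0.44² = 8.67769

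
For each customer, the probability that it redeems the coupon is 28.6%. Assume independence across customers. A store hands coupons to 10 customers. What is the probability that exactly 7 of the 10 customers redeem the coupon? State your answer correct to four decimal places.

X ~ Binomial(n=10, p=0.286).
P(X=7) = C(10,7) · p^7 · (1−p)^3
= 120 · 0.00015652 · 0.36399 = 0.006837

0.0068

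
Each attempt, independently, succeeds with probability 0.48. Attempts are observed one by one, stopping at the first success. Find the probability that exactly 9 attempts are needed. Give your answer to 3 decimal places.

0.003

Geometric (trials to first success), p = 0.48.
P(Y = 9) = (1−p)^8 · p = 0.005346 · 0.48 = 0.00257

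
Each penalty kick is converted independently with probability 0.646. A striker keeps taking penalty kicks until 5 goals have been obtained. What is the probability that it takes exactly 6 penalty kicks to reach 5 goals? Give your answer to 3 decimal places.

0.199

Y = trial on which the fifth success occurs; negative binomial, r=5, p=0.646.
P(Y=6) = C(5,4) · p^5 · (1−p)^1
= 5 · 0.1125 · 0.354 = 0.19913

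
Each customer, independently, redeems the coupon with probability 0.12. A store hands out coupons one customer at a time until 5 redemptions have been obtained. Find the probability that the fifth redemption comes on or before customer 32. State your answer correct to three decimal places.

Finishing within 32 customers ⇔ at least 5 successes in the first 32. With X ~ Binomial(32, 0.12), P(Y ≤ 32) = 1 − P(X ≤ 4).
  k=0: C(32,0)·0.12^0·0.88^32 = 0.01673
  k=1: C(32,1)·0.12^1·0.88^31 = 0.07300
  k=2: C(32,2)·0.12^2·0.88^30 = 0.15429
  k=3: C(32,3)·0.12^3·0.88^29 = 0.21039
  k=4: C(32,4)·0.12^4·0.88^28 = 0.20800
1 − 0.66240 = 0.33760

0.338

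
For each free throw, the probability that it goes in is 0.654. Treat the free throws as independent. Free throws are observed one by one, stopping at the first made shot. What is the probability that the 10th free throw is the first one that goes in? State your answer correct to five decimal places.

0.00005

Geometric (trials to first success), p = 0.654.
P(Y = 10) = (1−p)^9 · p = 7.107e-05 · 0.654 = 0.0000465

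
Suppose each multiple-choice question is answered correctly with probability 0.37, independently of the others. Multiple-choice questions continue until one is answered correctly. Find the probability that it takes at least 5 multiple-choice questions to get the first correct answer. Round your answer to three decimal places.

0.158

Y = number of multiple-choice questions to the first success; geometric, p = 0.37.
P(Y > 4) = P(first 4 all fail) = (1−p)^4 = 0.15753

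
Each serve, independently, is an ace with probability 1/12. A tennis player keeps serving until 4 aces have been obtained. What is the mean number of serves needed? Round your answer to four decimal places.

Y = total serves until the fourth success; negative binomial with r=4, p=0.083333.
E[Y] = r / p = 4 / 0.083333 = 48.000000

48.0000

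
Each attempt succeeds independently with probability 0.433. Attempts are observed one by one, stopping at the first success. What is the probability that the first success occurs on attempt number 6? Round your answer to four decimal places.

Geometric (trials to first success), p = 0.433.
P(Y = 6) = (1−p)^5 · p = 0.058602 · 0.433 = 0.025375

0.0254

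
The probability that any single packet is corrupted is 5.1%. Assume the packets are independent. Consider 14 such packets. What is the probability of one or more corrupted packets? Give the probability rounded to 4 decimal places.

P(at least one) = 1 − P(none) = 1 − (1 − 0.051)^14
= 1 − 0.480537 = 0.519463

0.5195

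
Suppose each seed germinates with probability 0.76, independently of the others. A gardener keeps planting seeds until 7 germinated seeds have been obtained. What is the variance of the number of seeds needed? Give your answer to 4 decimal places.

Y = total seeds until the seventh success; negative binomial with r=7, p=0.76.
Var(Y) = r(1−p)/p² = 7·0.24 / 0.76² = 2.908587

2.9086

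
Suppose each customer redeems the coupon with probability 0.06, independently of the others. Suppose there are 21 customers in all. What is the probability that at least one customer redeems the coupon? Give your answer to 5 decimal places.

P(at least one) = 1 − P(none) = 1 − (1 − 0.06)^21
= 1 − 0.2726999 = 0.7273001

0.72730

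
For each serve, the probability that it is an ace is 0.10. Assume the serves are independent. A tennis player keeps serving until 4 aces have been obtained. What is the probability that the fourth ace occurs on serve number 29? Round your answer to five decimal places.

Y = trial on which the fourth success occurs; negative binomial, r=4, p=0.10.
P(Y=29) = C(28,3) · p^4 · (1−p)^25
= 3276 · 0.0001 · 0.07179 = 0.0235183

0.02352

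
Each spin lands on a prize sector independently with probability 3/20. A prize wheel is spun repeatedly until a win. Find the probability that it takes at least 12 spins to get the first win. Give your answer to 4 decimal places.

Y = number of spins to the first success; geometric, p = 0.15.
P(Y > 11) = P(first 11 all fail) = (1−p)^11 = 0.167343

0.1673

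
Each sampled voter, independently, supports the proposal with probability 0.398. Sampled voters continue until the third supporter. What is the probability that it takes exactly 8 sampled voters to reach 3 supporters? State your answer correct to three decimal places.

0.105

Y = trial on which the third success occurs; negative binomial, r=3, p=0.398.
P(Y=8) = C(7,2) · p^3 · (1−p)^5
= 21 · 0.063045 · 0.079065 = 0.10468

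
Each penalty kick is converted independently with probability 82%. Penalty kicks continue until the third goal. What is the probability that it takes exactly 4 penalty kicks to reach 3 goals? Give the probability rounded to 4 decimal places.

Y = trial on which the third success occurs; negative binomial, r=3, p=0.82.
P(Y=4) = C(3,2) · p^3 · (1−p)^1
= 3 · 0.55137 · 0.18 = 0.297739

0.2977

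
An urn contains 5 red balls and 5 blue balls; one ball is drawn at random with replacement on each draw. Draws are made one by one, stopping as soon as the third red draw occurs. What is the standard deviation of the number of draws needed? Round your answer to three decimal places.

Y = total draws until the third success; negative binomial with r=3, p=0.50.
SD(Y) = √[r(1−p)/p²] = √(6.00000) = 2.44949

2.449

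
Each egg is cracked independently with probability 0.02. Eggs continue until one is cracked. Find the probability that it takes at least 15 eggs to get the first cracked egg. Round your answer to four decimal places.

Y = number of eggs to the first success; geometric, p = 0.02.
P(Y > 14) = P(first 14 all fail) = (1−p)^14 = 0.753642

0.7536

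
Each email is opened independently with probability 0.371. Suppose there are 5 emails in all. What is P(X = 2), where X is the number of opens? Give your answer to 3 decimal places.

0.343

X ~ Binomial(n=5, p=0.371).
P(X=2) = C(5,2) · p^2 · (1−p)^3
= 10 · 0.13764 · 0.24886 = 0.34253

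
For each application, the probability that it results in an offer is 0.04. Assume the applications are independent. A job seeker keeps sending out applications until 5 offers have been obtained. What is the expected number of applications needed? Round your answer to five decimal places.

Y = total applications until the fifth success; negative binomial with r=5, p=0.04.
E[Y] = r / p = 5 / 0.04 = 125.0000000

125.00000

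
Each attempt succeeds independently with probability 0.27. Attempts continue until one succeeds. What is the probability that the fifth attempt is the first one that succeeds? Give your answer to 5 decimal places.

0.07668

Geometric (trials to first success), p = 0.27.
P(Y = 5) = (1−p)^4 · p = 0.28398 · 0.27 = 0.0766753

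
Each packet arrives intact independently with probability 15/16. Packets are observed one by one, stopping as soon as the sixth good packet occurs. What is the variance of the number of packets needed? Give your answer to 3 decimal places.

0.427

Y = total packets until the sixth success; negative binomial with r=6, p=0.9375.
Var(Y) = r(1−p)/p² = 6·0.0625 / 0.9375² = 0.42667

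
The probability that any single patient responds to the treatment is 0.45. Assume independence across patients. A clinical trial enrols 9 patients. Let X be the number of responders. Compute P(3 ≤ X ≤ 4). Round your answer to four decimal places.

0.4719

X ~ Binomial(9, 0.45); P(3 ≤ X ≤ 4) = Σ C(9,k) p^k (1−p)^(9−k) over k:
  k=3: C(9,3)·0.45^3·0.55^6 = 0.211881
  k=4: C(9,4)·0.45^4·0.55^5 = 0.260036
Total = 0.471918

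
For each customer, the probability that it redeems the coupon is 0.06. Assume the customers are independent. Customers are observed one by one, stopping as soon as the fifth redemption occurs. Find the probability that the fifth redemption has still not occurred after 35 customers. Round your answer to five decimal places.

0.94372

Needing more than 35 customers ⇔ fewer than 5 successes in the first 35. With X ~ Binomial(35, 0.06), P(Y > 35) = P(X ≤ 4).
  k=0: C(35,0)·0.06^0·0.94^35 = 0.1146766
  k=1: C(35,1)·0.06^1·0.94^34 = 0.2561924
  k=2: C(35,2)·0.06^2·0.94^33 = 0.2779961
  k=3: C(35,3)·0.06^3·0.94^32 = 0.1951887
  k=4: C(35,4)·0.06^4·0.94^31 = 0.0996708
P(X ≤ 4) = 0.9437247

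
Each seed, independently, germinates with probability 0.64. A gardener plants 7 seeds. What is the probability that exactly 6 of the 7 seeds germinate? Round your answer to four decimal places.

0.1732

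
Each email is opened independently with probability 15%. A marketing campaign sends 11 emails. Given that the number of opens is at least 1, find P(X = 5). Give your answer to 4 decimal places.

X ~ Binomial(11, 0.15). Want P(X=5 | X≥1) = P(X=5) / P(X≥1).
P(X=5) = C(11,5)·0.15^5·0.85^6 = 0.013232
P(X≥1) = 1 − 0.167343 = 0.832657
Ratio = 0.013232 / 0.832657 = 0.015891

0.0159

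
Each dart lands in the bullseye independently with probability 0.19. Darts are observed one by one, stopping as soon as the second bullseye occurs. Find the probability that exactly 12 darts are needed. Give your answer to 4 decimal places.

Y = trial on which the second success occurs; negative binomial, r=2, p=0.19.
P(Y=12) = C(11,1) · p^2 · (1−p)^10
= 11 · 0.0361 · 0.12158 = 0.048278

0.0483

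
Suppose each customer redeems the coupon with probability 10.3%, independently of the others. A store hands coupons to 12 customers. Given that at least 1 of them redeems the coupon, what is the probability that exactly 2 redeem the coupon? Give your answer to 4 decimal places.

0.3241

X ~ Binomial(12, 0.103). Want P(X=2 | X≥1) = P(X=2) / P(X≥1).
P(X=2) = C(12,2)·0.103^2·0.897^10 = 0.236125
P(X≥1) = 1 − 0.271337 = 0.728663
Ratio = 0.236125 / 0.728663 = 0.324053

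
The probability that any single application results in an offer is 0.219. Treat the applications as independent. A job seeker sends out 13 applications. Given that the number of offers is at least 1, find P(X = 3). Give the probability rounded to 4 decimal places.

0.2643

X ~ Binomial(13, 0.219). Want P(X=3 | X≥1) = P(X=3) / P(X≥1).
P(X=3) = C(13,3)·0.219^3·0.781^10 = 0.253635
P(X≥1) = 1 − 0.040222 = 0.959778
Ratio = 0.253635 / 0.959778 = 0.264264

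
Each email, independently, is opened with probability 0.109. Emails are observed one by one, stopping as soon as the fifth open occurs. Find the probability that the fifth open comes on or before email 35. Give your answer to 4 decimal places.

0.3327

Finishing within 35 emails ⇔ at least 5 successes in the first 35. With X ~ Binomial(35, 0.109), P(Y ≤ 35) = 1 − P(X ≤ 4).
  k=0: C(35,0)·0.109^0·0.891^35 = 0.017608
  k=1: C(35,1)·0.109^1·0.891^34 = 0.075394
  k=2: C(35,2)·0.109^2·0.891^33 = 0.156796
  k=3: C(35,3)·0.109^3·0.891^32 = 0.210997
  k=4: C(35,4)·0.109^4·0.891^31 = 0.206497
1 − 0.667292 = 0.332708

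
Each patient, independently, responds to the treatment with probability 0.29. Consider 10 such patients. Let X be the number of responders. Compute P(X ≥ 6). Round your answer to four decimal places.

X ~ Binomial(10, 0.29); P(X ≥ 6) = Σ C(10,k) p^k (1−p)^(10−k) over k:
  k=6: C(10,6)·0.29^6·0.71^4 = 0.031742
  k=7: C(10,7)·0.29^7·0.71^3 = 0.007409
  k=8: C(10,8)·0.29^8·0.71^2 = 0.001135
  k=9: C(10,9)·0.29^9·0.71^1 = 0.000103
  k=10: C(10,10)·0.29^10·0.71^0 = 0.000004
Total = 0.040393

0.0404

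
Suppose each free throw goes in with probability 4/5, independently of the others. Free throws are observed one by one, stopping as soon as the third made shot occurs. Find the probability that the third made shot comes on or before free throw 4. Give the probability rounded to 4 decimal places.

0.8192

Finishing within 4 free throws ⇔ at least 3 successes in the first 4. With X ~ Binomial(4, 0.80), P(Y ≤ 4) = 1 − P(X ≤ 2).
  k=0: C(4,0)·0.80^0·0.20^4 = 0.001600
  k=1: C(4,1)·0.80^1·0.20^3 = 0.025600
  k=2: C(4,2)·0.80^2·0.20^2 = 0.153600
1 − 0.180800 = 0.819200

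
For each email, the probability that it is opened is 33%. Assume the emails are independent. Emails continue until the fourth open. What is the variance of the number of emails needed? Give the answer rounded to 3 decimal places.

24.610

Y = total emails until the fourth success; negative binomial with r=4, p=0.33.
Var(Y) = r(1−p)/p² = 4·0.67 / 0.33² = 24.60973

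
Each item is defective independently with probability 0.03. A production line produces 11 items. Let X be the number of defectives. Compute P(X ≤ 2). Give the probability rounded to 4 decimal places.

0.9963

X ~ Binomial(11, 0.03); P(X ≤ 2) = Σ C(11,k) p^k (1−p)^(11−k) over k:
  k=0: C(11,0)·0.03^0·0.97^11 = 0.715301
  k=1: C(11,1)·0.03^1·0.97^10 = 0.243350
  k=2: C(11,2)·0.03^2·0.97^9 = 0.037631
Total = 0.996283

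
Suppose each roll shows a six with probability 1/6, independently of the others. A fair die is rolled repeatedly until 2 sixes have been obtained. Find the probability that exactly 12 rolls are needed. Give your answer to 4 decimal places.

Y = trial on which the second success occurs; negative binomial, r=2, p=0.166667.
P(Y=12) = C(11,1) · p^2 · (1−p)^10
= 11 · 0.027778 · 0.16151 = 0.049349

0.0493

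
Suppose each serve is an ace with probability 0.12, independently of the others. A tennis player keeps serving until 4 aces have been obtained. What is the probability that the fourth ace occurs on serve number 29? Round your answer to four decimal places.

Y = trial on which the fourth success occurs; negative binomial, r=4, p=0.12.
P(Y=29) = C(28,3) · p^4 · (1−p)^25
= 3276 · 0.00020736 · 0.040932 = 0.027806

0.0278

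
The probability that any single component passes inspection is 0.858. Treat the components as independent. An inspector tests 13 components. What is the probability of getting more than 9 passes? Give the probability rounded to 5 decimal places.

X ~ Binomial(13, 0.858); P(X ≥ 10) = Σ C(13,k) p^k (1−p)^(13−k) over k:
  k=10: C(13,10)·0.858^10·0.142^3 = 0.1770533
  k=11: C(13,11)·0.858^11·0.142^2 = 0.2917638
  k=12: C(13,12)·0.858^12·0.142^1 = 0.2938185
  k=13: C(13,13)·0.858^13·0.142^0 = 0.1365635
Total = 0.8991991

0.89920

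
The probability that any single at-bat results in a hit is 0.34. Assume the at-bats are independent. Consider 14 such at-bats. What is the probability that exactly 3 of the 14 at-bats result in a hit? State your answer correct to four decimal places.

X ~ Binomial(n=14, p=0.34).
P(X=3) = C(14,3) · p^3 · (1−p)^11
= 364 · 0.039304 · 0.010351 = 0.148089

0.1481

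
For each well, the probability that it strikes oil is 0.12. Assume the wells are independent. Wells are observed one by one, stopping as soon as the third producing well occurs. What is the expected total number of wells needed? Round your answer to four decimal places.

25.0000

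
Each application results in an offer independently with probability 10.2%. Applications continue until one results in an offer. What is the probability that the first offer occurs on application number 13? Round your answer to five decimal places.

0.02805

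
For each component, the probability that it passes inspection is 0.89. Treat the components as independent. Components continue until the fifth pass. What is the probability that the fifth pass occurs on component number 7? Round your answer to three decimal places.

0.101

Y = trial on which the fifth success occurs; negative binomial, r=5, p=0.89.
P(Y=7) = C(6,4) · p^5 · (1−p)^2
= 15 · 0.55841 · 0.0121 = 0.10135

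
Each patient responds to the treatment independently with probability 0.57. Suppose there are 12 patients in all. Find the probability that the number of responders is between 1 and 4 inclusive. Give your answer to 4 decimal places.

0.0868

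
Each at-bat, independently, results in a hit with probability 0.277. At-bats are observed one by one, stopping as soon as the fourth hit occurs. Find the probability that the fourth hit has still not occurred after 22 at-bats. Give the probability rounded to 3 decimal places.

Needing more than 22 at-bats ⇔ fewer than 4 successes in the first 22. With X ~ Binomial(22, 0.277), P(Y > 22) = P(X ≤ 3).
  k=0: C(22,0)·0.277^0·0.723^22 = 0.00080
  k=1: C(22,1)·0.277^1·0.723^21 = 0.00671
  k=2: C(22,2)·0.277^2·0.723^20 = 0.02700
  k=3: C(22,3)·0.277^3·0.723^19 = 0.06896
P(X ≤ 3) = 0.10346

0.103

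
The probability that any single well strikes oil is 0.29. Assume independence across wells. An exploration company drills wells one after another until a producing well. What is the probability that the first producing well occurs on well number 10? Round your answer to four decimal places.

Geometric (trials to first success), p = 0.29.
P(Y = 10) = (1−p)^9 · p = 0.045849 · 0.29 = 0.013296

0.0133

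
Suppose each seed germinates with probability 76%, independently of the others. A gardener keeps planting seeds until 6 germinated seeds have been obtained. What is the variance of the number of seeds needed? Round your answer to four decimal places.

2.4931

Y = total seeds until the sixth success; negative binomial with r=6, p=0.76.
Var(Y) = r(1−p)/p² = 6·0.24 / 0.76² = 2.493075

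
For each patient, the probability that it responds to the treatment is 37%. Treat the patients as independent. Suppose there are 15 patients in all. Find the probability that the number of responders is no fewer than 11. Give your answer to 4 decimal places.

X ~ Binomial(15, 0.37); P(X ≥ 11) = Σ C(15,k) p^k (1−p)^(15−k) over k:
  k=11: C(15,11)·0.37^11·0.63^4 = 0.003826
  k=12: C(15,12)·0.37^12·0.63^3 = 0.000749
  k=13: C(15,13)·0.37^13·0.63^2 = 0.000102
  k=14: C(15,14)·0.37^14·0.63^1 = 0.000009
  k=15: C(15,15)·0.37^15·0.63^0 = 0.000000
Total = 0.004685

0.0047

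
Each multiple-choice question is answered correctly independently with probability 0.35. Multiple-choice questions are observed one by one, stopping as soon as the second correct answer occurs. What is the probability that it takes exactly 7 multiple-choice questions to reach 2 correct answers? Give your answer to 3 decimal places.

0.085

Y = trial on which the second success occurs; negative binomial, r=2, p=0.35.
P(Y=7) = C(6,1) · p^2 · (1−p)^5
= 6 · 0.1225 · 0.11603 = 0.08528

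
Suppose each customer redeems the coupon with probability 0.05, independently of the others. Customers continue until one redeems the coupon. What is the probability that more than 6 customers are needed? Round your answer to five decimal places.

0.73509

Y = number of customers to the first success; geometric, p = 0.05.
P(Y > 6) = P(first 6 all fail) = (1−p)^6 = 0.7350919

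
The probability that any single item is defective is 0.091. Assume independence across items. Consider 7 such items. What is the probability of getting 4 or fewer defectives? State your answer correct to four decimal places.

X ~ Binomial(7, 0.091); P(X ≤ 4) = Σ C(7,k) p^k (1−p)^(7−k) over k:
  k=0: C(7,0)·0.091^0·0.909^7 = 0.512799
  k=1: C(7,1)·0.091^1·0.909^6 = 0.359354
  k=2: C(7,2)·0.091^2·0.909^5 = 0.107925
  k=3: C(7,3)·0.091^3·0.909^4 = 0.018007
  k=4: C(7,4)·0.091^4·0.909^3 = 0.001803
Total = 0.999888

0.9999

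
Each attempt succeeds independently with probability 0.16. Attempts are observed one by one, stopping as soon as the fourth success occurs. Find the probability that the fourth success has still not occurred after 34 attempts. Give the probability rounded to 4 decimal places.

Needing more than 34 attempts ⇔ fewer than 4 successes in the first 34. With X ~ Binomial(34, 0.16), P(Y > 34) = P(X ≤ 3).
  k=0: C(34,0)·0.16^0·0.84^34 = 0.002664
  k=1: C(34,1)·0.16^1·0.84^33 = 0.017251
  k=2: C(34,2)·0.16^2·0.84^32 = 0.054218
  k=3: C(34,3)·0.16^3·0.84^31 = 0.110156
P(X ≤ 3) = 0.184289

0.1843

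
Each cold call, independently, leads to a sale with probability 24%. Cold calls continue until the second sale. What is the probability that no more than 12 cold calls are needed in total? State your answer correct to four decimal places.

Finishing within 12 cold calls ⇔ at least 2 successes in the first 12. With X ~ Binomial(12, 0.24), P(Y ≤ 12) = 1 − P(X ≤ 1).
  k=0: C(12,0)·0.24^0·0.76^12 = 0.037133
  k=1: C(12,1)·0.24^1·0.76^11 = 0.140716
1 − 0.177849 = 0.822151

0.8222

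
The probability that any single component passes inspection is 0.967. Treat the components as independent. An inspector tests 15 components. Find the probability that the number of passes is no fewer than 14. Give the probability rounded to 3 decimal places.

0.914

X ~ Binomial(15, 0.967); P(X ≥ 14) = Σ C(15,k) p^k (1−p)^(15−k) over k:
  k=14: C(15,14)·0.967^14·0.033^1 = 0.30944
  k=15: C(15,15)·0.967^15·0.033^0 = 0.60450
Total = 0.91394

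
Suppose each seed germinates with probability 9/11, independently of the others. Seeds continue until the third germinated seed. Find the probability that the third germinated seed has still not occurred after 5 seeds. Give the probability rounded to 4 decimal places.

0.0449

Needing more than 5 seeds ⇔ fewer than 3 successes in the first 5. With X ~ Binomial(5, 0.818182), P(Y > 5) = P(X ≤ 2).
  k=0: C(5,0)·0.818182^0·0.181818^5 = 0.000199
  k=1: C(5,1)·0.818182^1·0.181818^4 = 0.004471
  k=2: C(5,2)·0.818182^2·0.181818^3 = 0.040236
P(X ≤ 2) = 0.044905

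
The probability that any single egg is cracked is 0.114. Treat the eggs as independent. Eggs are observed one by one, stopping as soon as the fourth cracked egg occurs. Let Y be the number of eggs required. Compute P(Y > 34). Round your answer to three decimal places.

0.447

Needing more than 34 eggs ⇔ fewer than 4 successes in the first 34. With X ~ Binomial(34, 0.114), P(Y > 34) = P(X ≤ 3).
  k=0: C(34,0)·0.114^0·0.886^34 = 0.01632
  k=1: C(34,1)·0.114^1·0.886^33 = 0.07140
  k=2: C(34,2)·0.114^2·0.886^32 = 0.15158
  k=3: C(34,3)·0.114^3·0.886^31 = 0.20804
P(X ≤ 3) = 0.44735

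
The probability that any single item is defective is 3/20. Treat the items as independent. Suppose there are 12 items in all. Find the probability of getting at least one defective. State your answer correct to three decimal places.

0.858

P(at least one) = 1 − P(none) = 1 − (1 − 0.15)^12
= 1 − 0.14224 = 0.85776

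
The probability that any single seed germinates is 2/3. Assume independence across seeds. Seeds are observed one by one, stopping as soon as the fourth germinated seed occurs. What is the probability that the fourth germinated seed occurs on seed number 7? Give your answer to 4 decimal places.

Y = trial on which the fourth success occurs; negative binomial, r=4, p=0.666667.
P(Y=7) = C(6,3) · p^4 · (1−p)^3
= 20 · 0.19753 · 0.037037 = 0.146319

0.1463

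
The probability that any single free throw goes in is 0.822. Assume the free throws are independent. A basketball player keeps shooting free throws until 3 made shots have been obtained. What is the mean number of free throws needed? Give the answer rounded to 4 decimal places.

3.6496

Y = total free throws until the third success; negative binomial with r=3, p=0.822.
E[Y] = r / p = 3 / 0.822 = 3.649635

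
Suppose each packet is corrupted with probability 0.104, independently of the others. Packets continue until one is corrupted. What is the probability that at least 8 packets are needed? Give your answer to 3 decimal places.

0.464

Y = number of packets to the first success; geometric, p = 0.104.
P(Y > 7) = P(first 7 all fail) = (1−p)^7 = 0.46361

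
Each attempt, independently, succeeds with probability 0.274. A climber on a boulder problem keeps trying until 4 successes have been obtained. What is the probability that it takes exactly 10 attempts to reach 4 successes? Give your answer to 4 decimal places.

0.0693

Y = trial on which the fourth success occurs; negative binomial, r=4, p=0.274.
P(Y=10) = C(9,3) · p^4 · (1−p)^6
= 84 · 0.0056364 · 0.14643 = 0.069327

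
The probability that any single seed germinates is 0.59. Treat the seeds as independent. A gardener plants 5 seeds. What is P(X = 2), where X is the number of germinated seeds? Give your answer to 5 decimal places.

X ~ Binomial(n=5, p=0.59).
P(X=2) = C(5,2) · p^2 · (1−p)^3
= 10 · 0.3481 · 0.068921 = 0.2399140

0.23991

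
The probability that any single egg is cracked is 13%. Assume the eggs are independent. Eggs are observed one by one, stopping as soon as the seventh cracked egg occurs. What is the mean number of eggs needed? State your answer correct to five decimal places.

Y = total eggs until the seventh success; negative binomial with r=7, p=0.13.
E[Y] = r / p = 7 / 0.13 = 53.8461538

53.84615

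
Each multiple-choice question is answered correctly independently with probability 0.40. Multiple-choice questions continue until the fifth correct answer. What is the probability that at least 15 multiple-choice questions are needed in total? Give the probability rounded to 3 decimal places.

Needing more than 14 multiple-choice questions ⇔ fewer than 5 successes in the first 14. With X ~ Binomial(14, 0.40), P(Y > 14) = P(X ≤ 4).
  k=0: C(14,0)·0.40^0·0.60^14 = 0.00078
  k=1: C(14,1)·0.40^1·0.60^13 = 0.00731
  k=2: C(14,2)·0.40^2·0.60^12 = 0.03169
  k=3: C(14,3)·0.40^3·0.60^11 = 0.08452
  k=4: C(14,4)·0.40^4·0.60^10 = 0.15495
P(X ≤ 4) = 0.27926

0.279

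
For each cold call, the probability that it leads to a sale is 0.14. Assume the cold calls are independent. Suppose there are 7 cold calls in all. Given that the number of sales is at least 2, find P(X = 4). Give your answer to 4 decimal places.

X ~ Binomial(7, 0.14). Want P(X=4 | X≥2) = P(X=4) / P(X≥2).
P(X=4) = C(7,4)·0.14^4·0.86^3 = 0.008552
P(X≥2) = 1 − 0.347928 − 0.396476 = 0.255596
Ratio = 0.008552 / 0.255596 = 0.033460

0.0335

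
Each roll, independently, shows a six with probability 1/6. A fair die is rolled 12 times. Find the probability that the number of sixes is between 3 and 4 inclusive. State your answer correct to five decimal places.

0.28622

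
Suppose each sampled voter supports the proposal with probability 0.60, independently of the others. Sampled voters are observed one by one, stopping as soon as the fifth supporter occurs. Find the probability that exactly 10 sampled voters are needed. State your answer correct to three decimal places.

0.100

Y = trial on which the fifth success occurs; negative binomial, r=5, p=0.60.
P(Y=10) = C(9,4) · p^5 · (1−p)^5
= 126 · 0.07776 · 0.01024 = 0.10033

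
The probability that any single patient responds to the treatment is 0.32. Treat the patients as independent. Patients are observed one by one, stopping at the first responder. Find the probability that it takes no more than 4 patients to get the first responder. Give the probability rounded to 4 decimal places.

0.7862

Y = number of patients to the first success; geometric, p = 0.32.
P(Y ≤ 4) = 1 − (1−p)^4 = 1 − 0.213814 = 0.786186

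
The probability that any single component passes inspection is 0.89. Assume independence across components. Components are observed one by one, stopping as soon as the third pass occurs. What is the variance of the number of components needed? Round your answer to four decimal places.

Y = total components until the third success; negative binomial with r=3, p=0.89.
Var(Y) = r(1−p)/p² = 3·0.11 / 0.89² = 0.416614

0.4166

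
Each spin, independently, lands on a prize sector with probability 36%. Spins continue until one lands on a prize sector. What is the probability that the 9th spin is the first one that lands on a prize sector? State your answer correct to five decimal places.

0.01013

Geometric (trials to first success), p = 0.36.
P(Y = 9) = (1−p)^8 · p = 0.028147 · 0.36 = 0.0101331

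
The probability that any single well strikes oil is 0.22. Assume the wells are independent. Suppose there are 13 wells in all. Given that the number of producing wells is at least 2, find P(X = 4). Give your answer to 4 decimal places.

0.2195

X ~ Binomial(13, 0.22). Want P(X=4 | X≥2) = P(X=4) / P(X≥2).
P(X=4) = C(13,4)·0.22^4·0.78^9 = 0.178998
P(X≥2) = 1 − 0.039558 − 0.145045 = 0.815398
Ratio = 0.178998 / 0.815398 = 0.219522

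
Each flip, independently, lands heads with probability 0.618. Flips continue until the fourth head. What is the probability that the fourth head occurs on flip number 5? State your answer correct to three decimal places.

Y = trial on which the fourth success occurs; negative binomial, r=4, p=0.618.
P(Y=5) = C(4,3) · p^4 · (1−p)^1
= 4 · 0.14587 · 0.382 = 0.22288

0.223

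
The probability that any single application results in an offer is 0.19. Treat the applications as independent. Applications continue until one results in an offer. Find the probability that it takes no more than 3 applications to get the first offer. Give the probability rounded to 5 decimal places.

0.46856

Y = number of applications to the first success; geometric, p = 0.19.
P(Y ≤ 3) = 1 − (1−p)^3 = 1 − 0.5314410 = 0.4685590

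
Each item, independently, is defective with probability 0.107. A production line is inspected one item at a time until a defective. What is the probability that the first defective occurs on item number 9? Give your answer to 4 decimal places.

0.0433

Geometric (trials to first success), p = 0.107.
P(Y = 9) = (1−p)^8 · p = 0.4044 · 0.107 = 0.043271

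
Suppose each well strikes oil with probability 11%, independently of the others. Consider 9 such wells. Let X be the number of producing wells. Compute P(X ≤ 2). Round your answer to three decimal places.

0.933

X ~ Binomial(9, 0.11); P(X ≤ 2) = Σ C(9,k) p^k (1−p)^(9−k) over k:
  k=0: C(9,0)·0.11^0·0.89^9 = 0.35036
  k=1: C(9,1)·0.11^1·0.89^8 = 0.38972
  k=2: C(9,2)·0.11^2·0.89^7 = 0.19267
Total = 0.93275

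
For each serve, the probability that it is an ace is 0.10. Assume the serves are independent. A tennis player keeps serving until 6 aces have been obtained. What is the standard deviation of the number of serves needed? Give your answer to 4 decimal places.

23.2379

Y = total serves until the sixth success; negative binomial with r=6, p=0.10.
SD(Y) = √[r(1−p)/p²] = √(540.000000) = 23.237900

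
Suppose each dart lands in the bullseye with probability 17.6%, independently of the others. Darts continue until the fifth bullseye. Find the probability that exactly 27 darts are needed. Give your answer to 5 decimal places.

0.03569

Y = trial on which the fifth success occurs; negative binomial, r=5, p=0.176.
P(Y=27) = C(26,4) · p^5 · (1−p)^22
= 14950 · 0.00016887 · 0.014138 = 0.0356947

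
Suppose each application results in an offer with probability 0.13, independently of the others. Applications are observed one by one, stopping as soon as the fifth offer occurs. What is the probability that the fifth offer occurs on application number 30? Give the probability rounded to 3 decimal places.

0.027

Y = trial on which the fifth success occurs; negative binomial, r=5, p=0.13.
P(Y=30) = C(29,4) · p^5 · (1−p)^25
= 23751 · 3.7129e-05 · 0.03076 = 0.02713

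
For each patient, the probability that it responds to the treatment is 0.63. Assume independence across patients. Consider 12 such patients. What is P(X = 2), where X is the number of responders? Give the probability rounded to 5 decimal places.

X ~ Binomial(n=12, p=0.63).
P(X=2) = C(12,2) · p^2 · (1−p)^10
= 66 · 0.3969 · 4.8086e-05 = 0.0012596

0.00126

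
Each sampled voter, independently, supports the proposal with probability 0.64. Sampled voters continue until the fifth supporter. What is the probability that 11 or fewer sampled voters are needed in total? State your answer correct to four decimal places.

0.9419

Finishing within 11 sampled voters ⇔ at least 5 successes in the first 11. With X ~ Binomial(11, 0.64), P(Y ≤ 11) = 1 − P(X ≤ 4).
  k=0: C(11,0)·0.64^0·0.36^11 = 0.000013
  k=1: C(11,1)·0.64^1·0.36^10 = 0.000257
  k=2: C(11,2)·0.64^2·0.36^9 = 0.002288
  k=3: C(11,3)·0.64^3·0.36^8 = 0.012202
  k=4: C(11,4)·0.64^4·0.36^7 = 0.043386
1 − 0.058147 = 0.941853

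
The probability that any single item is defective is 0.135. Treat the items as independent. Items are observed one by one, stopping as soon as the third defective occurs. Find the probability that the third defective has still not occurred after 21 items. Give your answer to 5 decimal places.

0.44681

Needing more than 21 items ⇔ fewer than 3 successes in the first 21. With X ~ Binomial(21, 0.135), P(Y > 21) = P(X ≤ 2).
  k=0: C(21,0)·0.135^0·0.865^21 = 0.0475706
  k=1: C(21,1)·0.135^1·0.865^20 = 0.1559104
  k=2: C(21,2)·0.135^2·0.865^19 = 0.2433284
P(X ≤ 2) = 0.4468094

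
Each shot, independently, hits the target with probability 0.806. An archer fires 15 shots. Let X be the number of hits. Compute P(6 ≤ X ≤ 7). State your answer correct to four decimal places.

0.0034

X ~ Binomial(15, 0.806); P(6 ≤ X ≤ 7) = Σ C(15,k) p^k (1−p)^(15−k) over k:
  k=6: C(15,6)·0.806^6·0.194^9 = 0.000534
  k=7: C(15,7)·0.806^7·0.194^8 = 0.002853
Total = 0.003387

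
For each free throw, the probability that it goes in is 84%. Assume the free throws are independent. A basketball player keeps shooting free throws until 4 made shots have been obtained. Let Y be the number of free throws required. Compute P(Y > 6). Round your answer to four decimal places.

0.0560

Needing more than 6 free throws ⇔ fewer than 4 successes in the first 6. With X ~ Binomial(6, 0.84), P(Y > 6) = P(X ≤ 3).
  k=0: C(6,0)·0.84^0·0.16^6 = 0.000017
  k=1: C(6,1)·0.84^1·0.16^5 = 0.000528
  k=2: C(6,2)·0.84^2·0.16^4 = 0.006936
  k=3: C(6,3)·0.84^3·0.16^3 = 0.048554
P(X ≤ 3) = 0.056036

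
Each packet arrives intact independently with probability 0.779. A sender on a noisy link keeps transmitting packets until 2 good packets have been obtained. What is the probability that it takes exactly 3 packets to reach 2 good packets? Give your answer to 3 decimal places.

Y = trial on which the second success occurs; negative binomial, r=2, p=0.779.
P(Y=3) = C(2,1) · p^2 · (1−p)^1
= 2 · 0.60684 · 0.221 = 0.26822

0.268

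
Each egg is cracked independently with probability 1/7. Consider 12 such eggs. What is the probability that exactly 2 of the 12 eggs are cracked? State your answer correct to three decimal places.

X ~ Binomial(n=12, p=0.142857).
P(X=2) = C(12,2) · p^2 · (1−p)^10
= 66 · 0.020408 · 0.21406 = 0.28832

0.288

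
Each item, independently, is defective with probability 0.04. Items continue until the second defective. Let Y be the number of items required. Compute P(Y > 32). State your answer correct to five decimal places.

0.63191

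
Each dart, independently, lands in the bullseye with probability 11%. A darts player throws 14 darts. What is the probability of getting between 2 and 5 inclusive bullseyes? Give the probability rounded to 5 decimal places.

0.46341

X ~ Binomial(14, 0.11); P(2 ≤ X ≤ 5) = Σ C(14,k) p^k (1−p)^(14−k) over k:
  k=2: C(14,2)·0.11^2·0.89^12 = 0.2719611
  k=3: C(14,3)·0.11^3·0.89^11 = 0.1344527
  k=4: C(14,4)·0.11^4·0.89^10 = 0.0456988
  k=5: C(14,5)·0.11^5·0.89^9 = 0.0112963
Total = 0.4634090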